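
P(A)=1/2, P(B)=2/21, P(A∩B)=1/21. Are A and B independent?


P(A)*P(B) = 1/2*2/21 = 1/21
P(A∩B) = 1/21, which equals P(A)P(B), so independent

Yes, A and B are independent


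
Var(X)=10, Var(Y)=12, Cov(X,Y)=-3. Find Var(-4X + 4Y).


Var(-4X + 4Y) = (-4)^2*Var(X) + 4^2*Var(Y) + 2*(-4)*4*Cov(X,Y)
= 16*10 + 16*12 - 32*(-3)
= 160 + 192 + 96 = 448

448


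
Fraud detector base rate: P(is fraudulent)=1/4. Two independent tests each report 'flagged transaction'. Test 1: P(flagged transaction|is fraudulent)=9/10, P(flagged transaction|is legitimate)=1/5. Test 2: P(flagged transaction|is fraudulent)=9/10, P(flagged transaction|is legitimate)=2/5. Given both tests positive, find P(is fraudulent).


After test 1: P(+) = 9/10*1/4 + 1/5*3/4 = 3/8
P(B|+) = (9/40)/(3/8) = 3/5
After test 2 (use post1 as new prior): P(+) = 9/10*3/5 + 2/5*2/5 = 7/10
P(B|+,+) = (27/50)/(7/10) = 27/35

27/35


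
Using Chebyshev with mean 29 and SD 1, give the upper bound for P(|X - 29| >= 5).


k = 5/1 = 5
Chebyshev: P(|X-mu| >= k*sigma) <= 1/k^2 = 1/5^2 = 1/25

1/25


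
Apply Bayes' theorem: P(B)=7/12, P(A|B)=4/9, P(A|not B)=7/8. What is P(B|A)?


P(A) = P(A|B)P(B) + P(A|B')P(B') = 4/9*7/12 + 7/8*5/12 = 539/864
P(B|A) = P(A|B)P(B)/P(A) = (7/27)/(539/864) = 32/77

32/77


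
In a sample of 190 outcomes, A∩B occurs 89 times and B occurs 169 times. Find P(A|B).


P(A|B) = P(A∩B)/P(B) = (89/190)/(169/190) = 89/169

89/169


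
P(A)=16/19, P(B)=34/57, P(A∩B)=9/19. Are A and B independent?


P(A)*P(B) = 16/19*34/57 = 544/1083
P(A∩B) = 9/19 != 544/1083, so not independent

No, A and B are not independent


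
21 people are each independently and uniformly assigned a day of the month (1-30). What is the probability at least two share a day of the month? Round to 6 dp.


P(all different) = prod((30-i)/30 for i=0..20) = 0.000070
P(at least one match) = 1 - 0.000070 = 0.999930

0.999930


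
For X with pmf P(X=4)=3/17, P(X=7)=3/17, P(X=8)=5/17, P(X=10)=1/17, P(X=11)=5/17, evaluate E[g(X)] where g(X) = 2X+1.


E[2X+1] = sum(g(x)*P(x))
= 9*3/17 + 15*3/17 + 17*5/17 + 21*1/17 + 23*5/17
= 293/17

293/17


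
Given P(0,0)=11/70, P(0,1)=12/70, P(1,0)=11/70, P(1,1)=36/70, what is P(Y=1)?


P(Y=1) = P(0,1)+P(1,1) = 12/70 + 36/70 = 48/70 = 24/35

24/35


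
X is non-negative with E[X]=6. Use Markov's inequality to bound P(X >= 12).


Markov: P(X >= a) <= E[X]/a
P(X >= 12) <= 6/12 = 1/2

1/2


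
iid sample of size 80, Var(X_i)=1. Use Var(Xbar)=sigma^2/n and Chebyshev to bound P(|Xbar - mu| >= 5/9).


Var(Xbar) = Var(X)/n = 1/80
Chebyshev: P(|Xbar-mu| >= 5/9) <= Var(Xbar)/(5/9)^2 = (1/80)/(25/81) = 81/2000

81/2000


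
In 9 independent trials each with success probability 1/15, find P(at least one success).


P(at least one) = 1 - P(none)
P(none) = (1 - 1/15)^9 = (14/15)^9 = 20661046784/38443359375
P(at least one) = 1 - 20661046784/38443359375 = 17782312591/38443359375

17782312591/38443359375


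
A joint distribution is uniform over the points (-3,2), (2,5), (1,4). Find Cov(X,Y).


E[X]=0, E[Y]=11/3, E[XY]=8/3
Cov(X,Y) = E[XY] - E[X]E[Y] = 8/3 - 0*11/3 = 8/3

8/3


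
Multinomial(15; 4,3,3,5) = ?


15! = 1307674368000
Denominator: 4!=24 * 3!=6 * 3!=6 * 5!=120
Coefficient = 1307674368000 / 103680 = 12612600

12612600


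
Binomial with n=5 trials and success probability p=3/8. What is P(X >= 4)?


P(X>=4) = P(X=4) + P(X=5)
= 2025/32768 + 243/32768
= 567/8192

567/8192


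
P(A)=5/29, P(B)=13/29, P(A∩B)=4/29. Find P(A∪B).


P(A∪B) = P(A) + P(B) - P(A∩B)
= 5/29 + 13/29 - 4/29 = 14/29

14/29


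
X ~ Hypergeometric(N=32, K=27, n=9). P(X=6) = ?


P(X=6) = C(27,6)*C(5,3) / C(32,9)
= 296010*10 / 28048800
= 2960100/28048800 = 759/7192

759/7192


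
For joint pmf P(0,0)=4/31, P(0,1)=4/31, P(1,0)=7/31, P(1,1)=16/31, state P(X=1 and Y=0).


Read from table: P(X=1, Y=0) = 7/31

7/31


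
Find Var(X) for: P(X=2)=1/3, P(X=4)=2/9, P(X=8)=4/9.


E[X] = 46/9, E[X^2] = 100/3
Var(X) = E[X^2] - (E[X])^2 = 100/3 - (46/9)^2 = 584/81

584/81


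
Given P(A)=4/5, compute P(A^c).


P(A') = 1 - P(A) = 1 - 4/5 = 1/5

1/5


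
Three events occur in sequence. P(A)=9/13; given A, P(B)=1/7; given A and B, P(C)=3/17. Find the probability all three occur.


P(A∩B∩C) = P(A) * P(B|A) * P(C|A∩B)
= 9/13 * 1/7 * 3/17
= 9/91 * 3/17 = 27/1547

27/1547


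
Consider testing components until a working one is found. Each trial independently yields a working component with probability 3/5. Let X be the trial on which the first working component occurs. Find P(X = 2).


P(X=2) = (1-p)^1 * p = (2/5)^1 * 3/5
= 2/5 * 3/5 = 6/25

6/25


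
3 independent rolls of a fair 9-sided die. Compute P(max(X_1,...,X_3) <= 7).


P(max <= 7) = P(all X_i <= 7) = (P(X_1 <= 7))^3
= (7/9)^3 = 343/729

343/729


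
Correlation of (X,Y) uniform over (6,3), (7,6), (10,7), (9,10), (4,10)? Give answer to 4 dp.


Cov(X,Y) = 0.1600, Var(X) = 4.5600, Var(Y) = 6.9600
rho = Cov/(sqrt(VarX)*sqrt(VarY)) = 0.0284

0.0284


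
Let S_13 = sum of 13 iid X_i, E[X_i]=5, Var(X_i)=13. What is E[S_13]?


E[S_n] = n*E[X_1] = 13*5 = 65

65


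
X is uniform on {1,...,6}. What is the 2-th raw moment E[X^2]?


E[X^2] = (1/6) * sum(x^2 for x=1..6)
= 91/6

91/6


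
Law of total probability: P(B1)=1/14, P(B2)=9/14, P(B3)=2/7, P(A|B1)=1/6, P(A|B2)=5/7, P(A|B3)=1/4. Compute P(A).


P(A) = P(A|B1)P(B1) + P(A|B2)P(B2) + P(A|B3)P(B3)
= 1/6*1/14 + 5/7*9/14 + 1/4*2/7
= 1/84 + 45/98 + 1/14 = 319/588

319/588


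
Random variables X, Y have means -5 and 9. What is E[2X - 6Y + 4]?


E[2X - 6Y + 4] = 2*E[X] - 6*E[Y] + 4
= (2)*(-5) + (-6)*(9) + (4)
= -10 - 54 + 4 = -60

-60


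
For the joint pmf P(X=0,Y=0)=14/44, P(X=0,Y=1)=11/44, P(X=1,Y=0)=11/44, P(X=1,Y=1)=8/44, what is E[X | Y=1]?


P(Y=1) = 19/44
E[X|Y=1] = (0*11 + 1*8)/19 = 8/19

8/19


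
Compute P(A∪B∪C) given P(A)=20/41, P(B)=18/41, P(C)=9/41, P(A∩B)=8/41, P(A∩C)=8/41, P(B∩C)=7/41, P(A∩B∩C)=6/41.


P(A∪B∪C) = P(A)+P(B)+P(C) - P(AB)-P(AC)-P(BC) + P(ABC)
= 20/41+18/41+9/41 - 8/41-8/41-7/41 + 6/41
= 30/41

30/41


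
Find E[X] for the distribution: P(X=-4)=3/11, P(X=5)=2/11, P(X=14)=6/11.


E[X] = sum(x * P(x))
= -4*3/11 + 5*2/11 + 14*6/11
= 82/11

82/11


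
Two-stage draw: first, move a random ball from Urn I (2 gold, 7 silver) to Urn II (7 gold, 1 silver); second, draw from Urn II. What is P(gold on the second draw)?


P(transfer gold) = 2/9; P(transfer silver) = 7/9
If gold transferred: Urn II has 8 gold of 9, so P(gold|gold moved) = 8/9
If silver transferred: Urn II has 7 gold of 9, so P(gold|silver moved) = 7/9
By total probability: P(gold) = 2/9*8/9 + 7/9*7/9 = 65/81

65/81


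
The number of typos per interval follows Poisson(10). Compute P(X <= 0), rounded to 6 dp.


P(X<=0) = e^(-10)*10^0/0!
≈ 0.0000453999
≈ 0.000045

0.000045


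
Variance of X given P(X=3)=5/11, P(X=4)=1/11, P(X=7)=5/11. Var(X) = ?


E[X] = 54/11, E[X^2] = 306/11
Var(X) = E[X^2] - (E[X])^2 = 306/11 - (54/11)^2 = 450/121

450/121


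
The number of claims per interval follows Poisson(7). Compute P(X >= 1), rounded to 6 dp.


P(X>=1) = 1 - P(X<=0) = 1 - (e^(-7)*7^0/0!)
≈ 1 - 0.0009118820 = 0.9990881180
≈ 0.999088

0.999088


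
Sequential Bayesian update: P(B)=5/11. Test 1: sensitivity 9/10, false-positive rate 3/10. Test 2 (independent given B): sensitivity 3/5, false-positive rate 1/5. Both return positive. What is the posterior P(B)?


After test 1: P(+) = 9/10*5/11 + 3/10*6/11 = 63/110
P(B|+) = (9/22)/(63/110) = 5/7
After test 2 (use post1 as new prior): P(+) = 3/5*5/7 + 1/5*2/7 = 17/35
P(B|+,+) = (3/7)/(17/35) = 15/17

15/17


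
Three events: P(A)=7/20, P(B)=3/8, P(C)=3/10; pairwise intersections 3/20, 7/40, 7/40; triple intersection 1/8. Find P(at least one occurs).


P(A∪B∪C) = P(A)+P(B)+P(C) - P(AB)-P(AC)-P(BC) + P(ABC)
= 7/20+3/8+3/10 - 3/20-7/40-7/40 + 1/8
= 13/20

13/20


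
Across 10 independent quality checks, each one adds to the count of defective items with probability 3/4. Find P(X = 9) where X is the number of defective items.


P(X=9) = C(10,9) * p^9 * (1-p)^1
= 10 * 19683/262144 * 1/4
= 98415/524288

98415/524288


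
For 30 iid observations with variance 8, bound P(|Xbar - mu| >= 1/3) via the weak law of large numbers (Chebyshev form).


Var(Xbar) = Var(X)/n = 8/30
Chebyshev: P(|Xbar-mu| >= 1/3) <= Var(Xbar)/(1/3)^2 = (4/15)/(1/9) = 12/5
Bound exceeds 1, so trivial bound: 1

1


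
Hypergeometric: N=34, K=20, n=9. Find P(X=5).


P(X=5) = C(20,5)*C(14,4) / C(34,9)
= 15504*1001 / 52451256
= 15519504/52451256 = 266/899

266/899


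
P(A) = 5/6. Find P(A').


P(A') = 1 - P(A) = 1 - 5/6 = 1/6

1/6


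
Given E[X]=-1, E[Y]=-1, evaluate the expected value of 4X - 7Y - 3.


E[4X - 7Y - 3] = 4*E[X] - 7*E[Y] - 3
= (4)*(-1) + (-7)*(-1) + (-3)
= -4 + 7 - 3 = 0

0


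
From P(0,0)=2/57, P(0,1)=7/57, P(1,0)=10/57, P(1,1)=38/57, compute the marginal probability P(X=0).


P(X=0) = P(0,0)+P(0,1) = 2/57 + 7/57 = 9/57 = 3/19

3/19


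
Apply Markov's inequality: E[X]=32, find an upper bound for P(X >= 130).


Markov: P(X >= a) <= E[X]/a
P(X >= 130) <= 32/130 = 16/65

16/65


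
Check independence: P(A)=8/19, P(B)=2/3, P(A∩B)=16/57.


P(A)*P(B) = 8/19*2/3 = 16/57
P(A∩B) = 16/57, which equals P(A)P(B), so independent

Yes, A and B are independent


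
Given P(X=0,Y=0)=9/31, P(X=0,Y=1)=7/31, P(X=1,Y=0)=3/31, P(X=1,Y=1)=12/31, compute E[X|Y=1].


P(Y=1) = 19/31
E[X|Y=1] = (0*7 + 1*12)/19 = 12/19

12/19


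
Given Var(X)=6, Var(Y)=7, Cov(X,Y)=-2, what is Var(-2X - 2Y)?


Var(-2X - 2Y) = (-2)^2*Var(X) + (-2)^2*Var(Y) + 2*(-2)*(-2)*Cov(X,Y)
= 4*6 + 4*7 + 8*(-2)
= 24 + 28 - 16 = 36

36


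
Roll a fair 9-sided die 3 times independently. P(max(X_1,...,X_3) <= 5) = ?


P(max <= 5) = P(all X_i <= 5) = (P(X_1 <= 5))^3
= (5/9)^3 = 125/729

125/729


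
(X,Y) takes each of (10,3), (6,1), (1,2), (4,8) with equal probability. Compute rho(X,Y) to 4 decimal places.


Cov(X,Y) = -0.8750, Var(X) = 10.6875, Var(Y) = 7.2500
rho = Cov/(sqrt(VarX)*sqrt(VarY)) = -0.0994

-0.0994


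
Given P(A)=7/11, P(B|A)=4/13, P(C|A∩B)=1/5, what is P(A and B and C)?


P(A∩B∩C) = P(A) * P(B|A) * P(C|A∩B)
= 7/11 * 4/13 * 1/5
= 28/143 * 1/5 = 28/715

28/715


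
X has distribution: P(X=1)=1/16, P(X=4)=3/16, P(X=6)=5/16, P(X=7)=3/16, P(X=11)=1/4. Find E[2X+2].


E[2X+2] = sum(g(x)*P(x))
= 4*1/16 + 10*3/16 + 14*5/16 + 16*3/16 + 24*1/4
= 31/2

31/2


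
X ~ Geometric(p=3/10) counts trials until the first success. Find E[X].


For geometric (trials until first success), E[X] = 1/p = 1/(3/10) = 10/3

10/3


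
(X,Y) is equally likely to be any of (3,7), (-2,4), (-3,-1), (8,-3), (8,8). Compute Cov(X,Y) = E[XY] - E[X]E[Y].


E[X]=14/5, E[Y]=3, E[XY]=56/5
Cov(X,Y) = E[XY] - E[X]E[Y] = 56/5 - 14/5*3 = 14/5

14/5


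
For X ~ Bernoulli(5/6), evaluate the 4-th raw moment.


For Bernoulli: X in {0,1}
E[X^4] = 0^4*(1-5/6) + 1^4*5/6 = 5/6

5/6


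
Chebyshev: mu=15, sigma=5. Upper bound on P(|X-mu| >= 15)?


k = 15/5 = 3
Chebyshev: P(|X-mu| >= k*sigma) <= 1/k^2 = 1/3^2 = 1/9

1/9


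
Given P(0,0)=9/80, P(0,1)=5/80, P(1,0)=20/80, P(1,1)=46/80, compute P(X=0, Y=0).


Read from table: P(X=0, Y=0) = 9/80

9/80


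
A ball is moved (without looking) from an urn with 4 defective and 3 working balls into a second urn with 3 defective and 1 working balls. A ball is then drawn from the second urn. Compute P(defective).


P(transfer defective) = 4/7; P(transfer working) = 3/7
If defective transferred: Urn II has 4 defective of 5, so P(defective|defective moved) = 4/5
If working transferred: Urn II has 3 defective of 5, so P(defective|working moved) = 3/5
By total probability: P(defective) = 4/7*4/5 + 3/7*3/5 = 5/7

5/7


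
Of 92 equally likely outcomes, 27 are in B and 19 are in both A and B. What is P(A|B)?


P(A|B) = P(A∩B)/P(B) = (19/92)/(27/92) = 19/27

19/27


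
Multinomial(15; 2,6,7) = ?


15! = 1307674368000
Denominator: 2!=2 * 6!=720 * 7!=5040
Coefficient = 1307674368000 / 7257600 = 180180

180180


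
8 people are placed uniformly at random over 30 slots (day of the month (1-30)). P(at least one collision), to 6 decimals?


P(all different) = prod((30-i)/30 for i=0..7) = 0.359686
P(at least one match) = 1 - 0.359686 = 0.640314

0.640314


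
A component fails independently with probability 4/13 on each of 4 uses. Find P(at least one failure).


P(at least one) = 1 - P(none)
P(none) = (1 - 4/13)^4 = (9/13)^4 = 6561/28561
P(at least one) = 1 - 6561/28561 = 22000/28561

22000/28561


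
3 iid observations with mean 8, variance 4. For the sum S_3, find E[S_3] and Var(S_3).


E[S_n] = n*mu = 3*8 = 24
Var(S_n) = n*sigma^2 = 3*4 = 12

E[S_3]=24, Var(S_3)=12


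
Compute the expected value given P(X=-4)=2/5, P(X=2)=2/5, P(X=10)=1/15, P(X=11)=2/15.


E[X] = sum(x * P(x))
= -4*2/5 + 2*2/5 + 10*1/15 + 11*2/15
= 4/3

4/3


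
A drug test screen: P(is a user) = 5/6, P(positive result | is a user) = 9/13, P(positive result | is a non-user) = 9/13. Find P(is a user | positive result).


P(A) = P(A|B)P(B) + P(A|B')P(B') = 9/13*5/6 + 9/13*1/6 = 9/13
P(B|A) = P(A|B)P(B)/P(A) = (15/26)/(9/13) = 5/6

5/6


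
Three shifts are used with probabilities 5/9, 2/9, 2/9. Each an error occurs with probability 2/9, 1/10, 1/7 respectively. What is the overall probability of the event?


P(A) = P(A|B1)P(B1) + P(A|B2)P(B2) + P(A|B3)P(B3)
= 2/9*5/9 + 1/10*2/9 + 1/7*2/9
= 10/81 + 1/45 + 2/63 = 503/2835

503/2835


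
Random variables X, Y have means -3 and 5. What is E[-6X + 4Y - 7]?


E[-6X + 4Y - 7] = -6*E[X] + 4*E[Y] - 7
= (-6)*(-3) + (4)*(5) + (-7)
= 18 + 20 - 7 = 31

31


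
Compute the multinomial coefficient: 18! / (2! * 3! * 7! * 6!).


18! = 6402373705728000
Denominator: 2!=2 * 3!=6 * 7!=5040 * 6!=720
Coefficient = 6402373705728000 / 43545600 = 147026880

147026880


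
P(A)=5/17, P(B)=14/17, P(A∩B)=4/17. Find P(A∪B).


P(A∪B) = P(A) + P(B) - P(A∩B)
= 5/17 + 14/17 - 4/17 = 15/17

15/17


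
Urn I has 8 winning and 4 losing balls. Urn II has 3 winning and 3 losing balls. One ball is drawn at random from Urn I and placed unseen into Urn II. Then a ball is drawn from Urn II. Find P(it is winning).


P(transfer winning) = 8/12 = 2/3; P(transfer losing) = 1/3
If winning transferred: Urn II has 4 winning of 7, so P(winning|winning moved) = 4/7
If losing transferred: Urn II has 3 winning of 7, so P(winning|losing moved) = 3/7
By total probability: P(winning) = 2/3*4/7 + 1/3*3/7 = 11/21

11/21


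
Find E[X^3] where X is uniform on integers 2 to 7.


E[X^3] = (1/6) * sum(x^3 for x=2..7)
= 783/6 = 261/2

261/2


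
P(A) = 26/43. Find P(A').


P(A') = 1 - P(A) = 1 - 26/43 = 17/43

17/43


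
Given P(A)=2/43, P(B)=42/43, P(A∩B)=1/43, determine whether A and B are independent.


P(A)*P(B) = 2/43*42/43 = 84/1849
P(A∩B) = 1/43 != 84/1849, so not independent

No, A and B are not independent


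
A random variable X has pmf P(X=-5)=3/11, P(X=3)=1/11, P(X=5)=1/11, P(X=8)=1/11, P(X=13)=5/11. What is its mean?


E[X] = sum(x * P(x))
= -5*3/11 + 3*1/11 + 5*1/11 + 8*1/11 + 13*5/11
= 6

6


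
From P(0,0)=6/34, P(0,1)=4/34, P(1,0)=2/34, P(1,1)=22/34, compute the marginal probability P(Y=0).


P(Y=0) = P(0,0)+P(1,0) = 6/34 + 2/34 = 8/34 = 4/17

4/17


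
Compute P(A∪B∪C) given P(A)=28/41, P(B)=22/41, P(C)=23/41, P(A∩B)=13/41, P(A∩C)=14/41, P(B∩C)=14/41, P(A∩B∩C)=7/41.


P(A∪B∪C) = P(A)+P(B)+P(C) - P(AB)-P(AC)-P(BC) + P(ABC)
= 28/41+22/41+23/41 - 13/41-14/41-14/41 + 7/41
= 39/41

39/41


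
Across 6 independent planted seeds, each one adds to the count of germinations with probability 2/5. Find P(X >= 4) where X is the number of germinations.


P(X>=4) = P(X=4) + P(X=5) + P(X=6)
= 432/3125 + 576/15625 + 64/15625
= 112/625

112/625


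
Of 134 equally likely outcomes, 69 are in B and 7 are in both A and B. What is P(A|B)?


P(A|B) = P(A∩B)/P(B) = (7/134)/(69/134) = 7/69

7/69


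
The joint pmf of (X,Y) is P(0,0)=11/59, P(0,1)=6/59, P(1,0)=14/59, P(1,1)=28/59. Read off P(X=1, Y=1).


Read from table: P(X=1, Y=1) = 28/59

28/59


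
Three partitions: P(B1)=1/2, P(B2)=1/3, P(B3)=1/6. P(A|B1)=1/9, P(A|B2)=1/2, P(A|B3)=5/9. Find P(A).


P(A) = P(A|B1)P(B1) + P(A|B2)P(B2) + P(A|B3)P(B3)
= 1/9*1/2 + 1/2*1/3 + 5/9*1/6
= 1/18 + 1/6 + 5/54 = 17/54

17/54


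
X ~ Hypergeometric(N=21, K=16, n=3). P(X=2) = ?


P(X=2) = C(16,2)*C(5,1) / C(21,3)
= 120*5 / 1330
= 600/1330 = 60/133

60/133


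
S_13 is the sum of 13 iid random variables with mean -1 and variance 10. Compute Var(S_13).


By independence, Var(S_n) = n*Var(X_1) = 13*10 = 130

130


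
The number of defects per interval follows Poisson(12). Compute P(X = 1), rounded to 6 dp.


P(X=1) = e^(-12) * 12^1 / 1!
≈ 0.000006144212353 * 12 / 1
≈ 0.000074

0.000074


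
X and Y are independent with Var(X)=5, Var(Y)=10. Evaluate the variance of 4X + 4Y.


Independence => Cov(X,Y)=0
Var(4X + 4Y) = 4^2*Var(X) + 4^2*Var(Y)
= 16*5 + 16*10 = 240

240


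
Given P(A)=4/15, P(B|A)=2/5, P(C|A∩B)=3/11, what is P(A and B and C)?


P(A∩B∩C) = P(A) * P(B|A) * P(C|A∩B)
= 4/15 * 2/5 * 3/11
= 8/75 * 3/11 = 8/275

8/275


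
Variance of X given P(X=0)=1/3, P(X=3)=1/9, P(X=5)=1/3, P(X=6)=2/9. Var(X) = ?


E[X] = 10/3, E[X^2] = 52/3
Var(X) = E[X^2] - (E[X])^2 = 52/3 - (10/3)^2 = 56/9

56/9


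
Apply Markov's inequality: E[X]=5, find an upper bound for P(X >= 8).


Markov: P(X >= a) <= E[X]/a
P(X >= 8) <= 5/8

5/8


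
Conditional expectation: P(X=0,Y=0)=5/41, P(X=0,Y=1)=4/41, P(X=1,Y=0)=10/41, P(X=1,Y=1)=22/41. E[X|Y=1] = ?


P(Y=1) = 26/41
E[X|Y=1] = (0*4 + 1*22)/26 = 22/26 = 11/13

11/13


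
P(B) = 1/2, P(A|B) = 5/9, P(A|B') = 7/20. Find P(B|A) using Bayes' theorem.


P(A) = P(A|B)P(B) + P(A|B')P(B') = 5/9*1/2 + 7/20*1/2 = 163/360
P(B|A) = P(A|B)P(B)/P(A) = (5/18)/(163/360) = 100/163

100/163


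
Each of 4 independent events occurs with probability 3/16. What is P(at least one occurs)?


P(at least one) = 1 - P(none)
P(none) = (1 - 3/16)^4 = (13/16)^4 = 28561/65536
P(at least one) = 1 - 28561/65536 = 36975/65536

36975/65536


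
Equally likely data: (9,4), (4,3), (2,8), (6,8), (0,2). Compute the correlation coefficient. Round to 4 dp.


Cov(X,Y) = 1.4000, Var(X) = 9.7600, Var(Y) = 6.4000
rho = Cov/(sqrt(VarX)*sqrt(VarY)) = 0.1771

0.1771


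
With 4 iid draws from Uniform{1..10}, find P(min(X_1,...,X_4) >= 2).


P(min >= 2) = P(all X_i >= 2) = (P(X_1 >= 2))^4
= (9/10)^4 = 6561/10000

6561/10000


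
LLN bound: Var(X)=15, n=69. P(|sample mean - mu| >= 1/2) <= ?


Var(Xbar) = Var(X)/n = 15/69
Chebyshev: P(|Xbar-mu| >= 1/2) <= Var(Xbar)/(1/2)^2 = (5/23)/(1/4) = 20/23

20/23


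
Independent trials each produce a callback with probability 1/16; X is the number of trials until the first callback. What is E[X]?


For geometric (trials until first success), E[X] = 1/p = 1/(1/16) = 16

16


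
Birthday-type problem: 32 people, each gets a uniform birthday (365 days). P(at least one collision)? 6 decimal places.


P(all different) = prod((365-i)/365 for i=0..31) = 0.246652
P(at least one match) = 1 - 0.246652 = 0.753348

0.753348


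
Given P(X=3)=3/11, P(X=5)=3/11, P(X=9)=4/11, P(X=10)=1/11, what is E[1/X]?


E[1/X] = sum(g(x)*P(x))
= 1/3*3/11 + 1/5*3/11 + 1/9*4/11 + 1/10*1/11
= 193/990

193/990


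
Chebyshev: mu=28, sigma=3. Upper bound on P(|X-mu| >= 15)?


k = 15/3 = 5
Chebyshev: P(|X-mu| >= k*sigma) <= 1/k^2 = 1/5^2 = 1/25

1/25


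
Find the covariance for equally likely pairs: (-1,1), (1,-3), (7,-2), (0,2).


E[X]=7/4, E[Y]=-1/2, E[XY]=-9/2
Cov(X,Y) = E[XY] - E[X]E[Y] = -9/2 - 7/4*-1/2 = -29/8

-29/8


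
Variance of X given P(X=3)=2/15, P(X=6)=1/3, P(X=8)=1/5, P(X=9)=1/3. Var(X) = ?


E[X] = 7, E[X^2] = 53
Var(X) = E[X^2] - (E[X])^2 = 53 - (7)^2 = 4

4


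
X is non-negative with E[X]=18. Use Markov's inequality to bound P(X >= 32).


Markov: P(X >= a) <= E[X]/a
P(X >= 32) <= 18/32 = 9/16

9/16


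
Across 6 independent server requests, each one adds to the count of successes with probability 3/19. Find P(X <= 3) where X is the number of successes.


P(X<=3) = P(X=0) + P(X=1) + P(X=2) + P(X=3)
= 16777216/47045881 + 18874368/47045881 + 8847360/47045881 + 2211840/47045881
= 46710784/47045881

46710784/47045881


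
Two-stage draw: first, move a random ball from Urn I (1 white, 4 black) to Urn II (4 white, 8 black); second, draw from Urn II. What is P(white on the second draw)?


P(transfer white) = 1/5; P(transfer black) = 4/5
If white transferred: Urn II has 5 white of 13, so P(white|white moved) = 5/13
If black transferred: Urn II has 4 white of 13, so P(white|black moved) = 4/13
By total probability: P(white) = 1/5*5/13 + 4/5*4/13 = 21/65

21/65


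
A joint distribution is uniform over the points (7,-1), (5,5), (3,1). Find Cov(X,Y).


E[X]=5, E[Y]=5/3, E[XY]=7
Cov(X,Y) = E[XY] - E[X]E[Y] = 7 - 5*5/3 = -4/3

-4/3


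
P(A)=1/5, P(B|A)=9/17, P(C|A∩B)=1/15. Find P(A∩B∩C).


P(A∩B∩C) = P(A) * P(B|A) * P(C|A∩B)
= 1/5 * 9/17 * 1/15
= 9/85 * 1/15 = 3/425

3/425


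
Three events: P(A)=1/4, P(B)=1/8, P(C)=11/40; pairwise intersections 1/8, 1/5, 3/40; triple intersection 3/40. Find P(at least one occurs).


P(A∪B∪C) = P(A)+P(B)+P(C) - P(AB)-P(AC)-P(BC) + P(ABC)
= 1/4+1/8+11/40 - 1/8-1/5-3/40 + 3/40
= 13/40

13/40


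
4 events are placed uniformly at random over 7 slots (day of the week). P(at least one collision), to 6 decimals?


P(all different) = prod((7-i)/7 for i=0..3) = 0.349854
P(at least one match) = 1 - 0.349854 = 0.650146

0.650146


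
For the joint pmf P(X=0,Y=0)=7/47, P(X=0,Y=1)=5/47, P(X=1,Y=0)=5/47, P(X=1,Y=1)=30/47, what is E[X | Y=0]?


P(Y=0) = 12/47
E[X|Y=0] = (0*7 + 1*5)/12 = 5/12

5/12


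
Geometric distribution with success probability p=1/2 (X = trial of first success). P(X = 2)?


P(X=2) = (1-p)^1 * p = (1/2)^1 * 1/2
= 1/2 * 1/2 = 1/4

1/4


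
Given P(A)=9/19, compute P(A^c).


P(A') = 1 - P(A) = 1 - 9/19 = 10/19

10/19


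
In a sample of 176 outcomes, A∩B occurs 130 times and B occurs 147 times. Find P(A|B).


P(A|B) = P(A∩B)/P(B) = (130/176)/(147/176) = 130/147

130/147


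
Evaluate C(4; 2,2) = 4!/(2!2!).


4! = 24
Denominator: 2!=2 * 2!=2
Coefficient = 24 / 4 = 6

6


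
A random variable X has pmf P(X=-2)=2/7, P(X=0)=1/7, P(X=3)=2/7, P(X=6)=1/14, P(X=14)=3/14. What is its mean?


E[X] = sum(x * P(x))
= -2*2/7 + 0*1/7 + 3*2/7 + 6*1/14 + 14*3/14
= 26/7

26/7


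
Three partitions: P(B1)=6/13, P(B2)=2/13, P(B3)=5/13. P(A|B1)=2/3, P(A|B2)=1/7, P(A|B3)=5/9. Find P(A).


P(A) = P(A|B1)P(B1) + P(A|B2)P(B2) + P(A|B3)P(B3)
= 2/3*6/13 + 1/7*2/13 + 5/9*5/13
= 4/13 + 2/91 + 25/117 = 445/819

445/819


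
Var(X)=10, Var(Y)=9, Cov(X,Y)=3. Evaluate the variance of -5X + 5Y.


Var(-5X + 5Y) = (-5)^2*Var(X) + 5^2*Var(Y) + 2*(-5)*5*Cov(X,Y)
= 25*10 + 25*9 - 50*3
= 250 + 225 - 150 = 325

325


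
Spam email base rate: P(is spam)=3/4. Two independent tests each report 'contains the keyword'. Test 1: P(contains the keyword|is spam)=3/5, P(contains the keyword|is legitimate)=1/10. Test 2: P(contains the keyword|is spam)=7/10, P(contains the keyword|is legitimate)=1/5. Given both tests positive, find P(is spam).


After test 1: P(+) = 3/5*3/4 + 1/10*1/4 = 19/40
P(B|+) = (9/20)/(19/40) = 18/19
After test 2 (use post1 as new prior): P(+) = 7/10*18/19 + 1/5*1/19 = 64/95
P(B|+,+) = (63/95)/(64/95) = 63/64

63/64


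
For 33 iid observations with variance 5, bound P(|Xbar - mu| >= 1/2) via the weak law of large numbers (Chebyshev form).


Var(Xbar) = Var(X)/n = 5/33
Chebyshev: P(|Xbar-mu| >= 1/2) <= Var(Xbar)/(1/2)^2 = (5/33)/(1/4) = 20/33

20/33


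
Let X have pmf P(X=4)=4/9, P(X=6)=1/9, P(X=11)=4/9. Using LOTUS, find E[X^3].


E[X^3] = sum(g(x)*P(x))
= 64*4/9 + 216*1/9 + 1331*4/9
= 644

644


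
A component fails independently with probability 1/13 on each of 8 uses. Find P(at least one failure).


P(at least one) = 1 - P(none)
P(none) = (1 - 1/13)^8 = (12/13)^8 = 429981696/815730721
P(at least one) = 1 - 429981696/815730721 = 385749025/815730721

385749025/815730721


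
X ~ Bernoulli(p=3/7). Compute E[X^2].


For Bernoulli: X in {0,1}
E[X^2] = 0^2*(1-3/7) + 1^2*3/7 = 3/7

3/7


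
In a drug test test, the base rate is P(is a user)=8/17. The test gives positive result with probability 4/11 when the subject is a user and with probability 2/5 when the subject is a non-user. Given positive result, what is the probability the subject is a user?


P(A) = P(A|B)P(B) + P(A|B')P(B') = 4/11*8/17 + 2/5*9/17 = 358/935
P(B|A) = P(A|B)P(B)/P(A) = (32/187)/(358/935) = 80/179

80/179


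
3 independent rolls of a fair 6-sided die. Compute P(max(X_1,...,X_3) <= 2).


P(max <= 2) = P(all X_i <= 2) = (P(X_1 <= 2))^3
= (2/6)^3 = (1/3)^3 = 1/27

1/27


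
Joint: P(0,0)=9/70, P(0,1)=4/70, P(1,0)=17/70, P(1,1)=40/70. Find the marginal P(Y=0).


P(Y=0) = P(0,0)+P(1,0) = 9/70 + 17/70 = 26/70 = 13/35

13/35


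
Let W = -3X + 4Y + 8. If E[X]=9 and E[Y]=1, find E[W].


E[-3X + 4Y + 8] = -3*E[X] + 4*E[Y] + 8
= (-3)*(9) + (4)*(1) + (8)
= -27 + 4 + 8 = -15

-15


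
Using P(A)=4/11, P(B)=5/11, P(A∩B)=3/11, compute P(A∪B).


P(A∪B) = P(A) + P(B) - P(A∩B)
= 4/11 + 5/11 - 3/11 = 6/11

6/11


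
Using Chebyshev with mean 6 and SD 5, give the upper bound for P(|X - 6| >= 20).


k = 20/5 = 4
Chebyshev: P(|X-mu| >= k*sigma) <= 1/k^2 = 1/4^2 = 1/16

1/16


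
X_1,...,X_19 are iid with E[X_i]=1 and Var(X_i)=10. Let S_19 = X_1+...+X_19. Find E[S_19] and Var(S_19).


E[S_n] = n*mu = 19*1 = 19
Var(S_n) = n*sigma^2 = 19*10 = 190

E[S_19]=19, Var(S_19)=190


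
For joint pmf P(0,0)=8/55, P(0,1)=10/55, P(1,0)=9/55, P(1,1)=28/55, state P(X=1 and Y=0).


Read from table: P(X=1, Y=0) = 9/55

9/55


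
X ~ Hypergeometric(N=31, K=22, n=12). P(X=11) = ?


P(X=11) = C(22,11)*C(9,1) / C(31,12)
= 705432*9 / 141120525
= 6348888/141120525 = 23256/516925

23256/516925


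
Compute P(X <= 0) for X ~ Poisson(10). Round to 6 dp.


P(X<=0) = e^(-10)*10^0/0!
≈ 0.0000453999
≈ 0.000045

0.000045


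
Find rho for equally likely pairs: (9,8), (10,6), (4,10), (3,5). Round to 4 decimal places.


Cov(X,Y) = -0.3750, Var(X) = 9.2500, Var(Y) = 3.6875
rho = Cov/(sqrt(VarX)*sqrt(VarY)) = -0.0642

-0.0642


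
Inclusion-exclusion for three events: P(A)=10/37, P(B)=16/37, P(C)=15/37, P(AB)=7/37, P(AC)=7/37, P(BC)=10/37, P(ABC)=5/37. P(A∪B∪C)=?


P(A∪B∪C) = P(A)+P(B)+P(C) - P(AB)-P(AC)-P(BC) + P(ABC)
= 10/37+16/37+15/37 - 7/37-7/37-10/37 + 5/37
= 22/37

22/37


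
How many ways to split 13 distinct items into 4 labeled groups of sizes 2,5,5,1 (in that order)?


13! = 6227020800
Denominator: 2!=2 * 5!=120 * 5!=120 * 1!=1
Coefficient = 6227020800 / 28800 = 216216

216216


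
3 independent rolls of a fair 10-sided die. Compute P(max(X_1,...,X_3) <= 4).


P(max <= 4) = P(all X_i <= 4) = (P(X_1 <= 4))^3
= (4/10)^3 = (2/5)^3 = 8/125

8/125


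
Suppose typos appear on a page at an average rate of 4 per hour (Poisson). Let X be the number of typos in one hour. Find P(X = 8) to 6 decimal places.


P(X=8) = e^(-4) * 4^8 / 8!
≈ 0.01831563889 * 65536 / 40320
≈ 0.029770

0.029770


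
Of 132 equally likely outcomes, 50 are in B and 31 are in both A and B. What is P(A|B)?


P(A|B) = P(A∩B)/P(B) = (31/132)/(50/132) = 31/50

31/50


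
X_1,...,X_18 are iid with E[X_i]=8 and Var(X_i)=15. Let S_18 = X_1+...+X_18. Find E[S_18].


E[S_n] = n*E[X_1] = 18*8 = 144

144


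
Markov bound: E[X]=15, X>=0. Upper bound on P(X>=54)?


Markov: P(X >= a) <= E[X]/a
P(X >= 54) <= 15/54 = 5/18

5/18


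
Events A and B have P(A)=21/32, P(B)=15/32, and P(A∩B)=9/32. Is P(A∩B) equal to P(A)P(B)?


P(A)*P(B) = 21/32*15/32 = 315/1024
P(A∩B) = 9/32 != 315/1024, so not independent

No, A and B are not independent


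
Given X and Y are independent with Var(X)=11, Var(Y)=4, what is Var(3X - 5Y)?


Independence => Cov(X,Y)=0
Var(3X - 5Y) = 3^2*Var(X) + (-5)^2*Var(Y)
= 9*11 + 25*4 = 199

199


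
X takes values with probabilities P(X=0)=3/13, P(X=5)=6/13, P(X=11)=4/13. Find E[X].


E[X] = sum(x * P(x))
= 0*3/13 + 5*6/13 + 11*4/13
= 74/13

74/13


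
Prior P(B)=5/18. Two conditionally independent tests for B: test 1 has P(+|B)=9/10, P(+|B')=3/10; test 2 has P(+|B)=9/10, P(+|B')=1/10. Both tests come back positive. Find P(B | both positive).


After test 1: P(+) = 9/10*5/18 + 3/10*13/18 = 7/15
P(B|+) = (1/4)/(7/15) = 15/28
After test 2 (use post1 as new prior): P(+) = 9/10*15/28 + 1/10*13/28 = 37/70
P(B|+,+) = (27/56)/(37/70) = 135/148

135/148


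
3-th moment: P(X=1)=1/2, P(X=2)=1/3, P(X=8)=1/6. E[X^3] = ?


E[X^3] = sum(x^3 * P(x))
= 1*1/2 + 8*1/3 + 512*1/6
= 177/2

177/2


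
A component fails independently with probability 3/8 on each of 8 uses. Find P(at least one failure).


P(at least one) = 1 - P(none)
P(none) = (1 - 3/8)^8 = (5/8)^8 = 390625/16777216
P(at least one) = 1 - 390625/16777216 = 16386591/16777216

16386591/16777216


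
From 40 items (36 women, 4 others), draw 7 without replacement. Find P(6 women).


P(X=6) = C(36,6)*C(4,1) / C(40,7)
= 1947792*4 / 18643560
= 7791168/18643560 = 19096/45695

19096/45695


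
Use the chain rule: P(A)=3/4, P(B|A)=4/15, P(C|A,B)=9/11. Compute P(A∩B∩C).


P(A∩B∩C) = P(A) * P(B|A) * P(C|A∩B)
= 3/4 * 4/15 * 9/11
= 1/5 * 9/11 = 9/55

9/55


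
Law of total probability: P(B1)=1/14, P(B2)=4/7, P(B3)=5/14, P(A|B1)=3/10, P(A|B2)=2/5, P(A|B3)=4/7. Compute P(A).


P(A) = P(A|B1)P(B1) + P(A|B2)P(B2) + P(A|B3)P(B3)
= 3/10*1/14 + 2/5*4/7 + 4/7*5/14
= 3/140 + 8/35 + 10/49 = 89/196

89/196


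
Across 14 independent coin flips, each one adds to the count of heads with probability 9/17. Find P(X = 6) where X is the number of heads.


P(X=6) = C(14,6) * p^6 * (1-p)^8
= 3003 * 531441/24137569 * 16777216/6975757441
= 26775049646112768/168377826559400929

26775049646112768/168377826559400929


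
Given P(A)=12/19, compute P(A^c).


P(A') = 1 - P(A) = 1 - 12/19 = 7/19

7/19


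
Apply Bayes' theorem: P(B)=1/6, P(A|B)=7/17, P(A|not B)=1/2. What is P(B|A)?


P(A) = P(A|B)P(B) + P(A|B')P(B') = 7/17*1/6 + 1/2*5/6 = 33/68
P(B|A) = P(A|B)P(B)/P(A) = (7/102)/(33/68) = 14/99

14/99


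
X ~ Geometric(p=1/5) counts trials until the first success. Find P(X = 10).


P(X=10) = (1-p)^9 * p = (4/5)^9 * 1/5
= 262144/1953125 * 1/5 = 262144/9765625

262144/9765625


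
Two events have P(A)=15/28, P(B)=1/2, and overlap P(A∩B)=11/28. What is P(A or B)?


P(A∪B) = P(A) + P(B) - P(A∩B)
= 15/28 + 1/2 - 11/28 = 9/14

9/14


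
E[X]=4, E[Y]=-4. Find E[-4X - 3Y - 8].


E[-4X - 3Y - 8] = -4*E[X] - 3*E[Y] - 8
= (-4)*(4) + (-3)*(-4) + (-8)
= -16 + 12 - 8 = -12

-12


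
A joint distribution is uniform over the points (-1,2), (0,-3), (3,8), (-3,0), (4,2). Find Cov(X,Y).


E[X]=3/5, E[Y]=9/5, E[XY]=6
Cov(X,Y) = E[XY] - E[X]E[Y] = 6 - 3/5*9/5 = 123/25

123/25


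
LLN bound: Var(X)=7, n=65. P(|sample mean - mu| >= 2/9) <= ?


Var(Xbar) = Var(X)/n = 7/65
Chebyshev: P(|Xbar-mu| >= 2/9) <= Var(Xbar)/(2/9)^2 = (7/65)/(4/81) = 567/260
Bound exceeds 1, so trivial bound: 1

1


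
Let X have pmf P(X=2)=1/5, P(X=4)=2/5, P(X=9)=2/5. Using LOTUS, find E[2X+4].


E[2X+4] = sum(g(x)*P(x))
= 8*1/5 + 12*2/5 + 22*2/5
= 76/5

76/5


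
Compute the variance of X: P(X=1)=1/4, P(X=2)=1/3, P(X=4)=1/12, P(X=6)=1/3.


E[X] = 13/4, E[X^2] = 179/12
Var(X) = E[X^2] - (E[X])^2 = 179/12 - (13/4)^2 = 209/48

209/48


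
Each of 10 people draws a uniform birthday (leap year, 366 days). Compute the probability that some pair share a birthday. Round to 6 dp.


P(all different) = prod((366-i)/366 for i=0..9) = 0.883355
P(at least one match) = 1 - 0.883355 = 0.116645

0.116645


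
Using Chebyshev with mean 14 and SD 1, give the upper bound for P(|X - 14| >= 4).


k = 4/1 = 4
Chebyshev: P(|X-mu| >= k*sigma) <= 1/k^2 = 1/4^2 = 1/16

1/16


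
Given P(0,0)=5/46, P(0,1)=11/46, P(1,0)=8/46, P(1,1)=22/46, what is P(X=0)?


P(X=0) = P(0,0)+P(0,1) = 5/46 + 11/46 = 16/46 = 8/23

8/23


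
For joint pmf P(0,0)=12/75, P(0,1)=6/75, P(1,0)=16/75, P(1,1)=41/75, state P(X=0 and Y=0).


Read from table: P(X=0, Y=0) = 12/75 = 4/25

4/25


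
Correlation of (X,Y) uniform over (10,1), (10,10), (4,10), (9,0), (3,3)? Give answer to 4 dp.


Cov(X,Y) = -2.7600, Var(X) = 9.3600, Var(Y) = 18.9600
rho = Cov/(sqrt(VarX)*sqrt(VarY)) = -0.2072

-0.2072


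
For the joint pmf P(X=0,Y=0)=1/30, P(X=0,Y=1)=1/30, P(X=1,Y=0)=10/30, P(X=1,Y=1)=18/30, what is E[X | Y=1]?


P(Y=1) = 19/30
E[X|Y=1] = (0*1 + 1*18)/19 = 18/19

18/19


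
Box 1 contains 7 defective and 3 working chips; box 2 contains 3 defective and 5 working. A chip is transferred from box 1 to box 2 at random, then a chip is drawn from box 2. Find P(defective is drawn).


P(transfer defective) = 7/10; P(transfer working) = 3/10
If defective transferred: Urn II has 4 defective of 9, so P(defective|defective moved) = 4/9
If working transferred: Urn II has 3 defective of 9, so P(defective|working moved) = 1/3
By total probability: P(defective) = 7/10*4/9 + 3/10*1/3 = 37/90

37/90


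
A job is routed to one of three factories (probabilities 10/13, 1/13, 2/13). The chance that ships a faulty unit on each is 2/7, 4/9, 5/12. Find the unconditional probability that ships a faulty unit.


P(A) = P(A|B1)P(B1) + P(A|B2)P(B2) + P(A|B3)P(B3)
= 2/7*10/13 + 4/9*1/13 + 5/12*2/13
= 20/91 + 4/117 + 5/78 = 521/1638

521/1638


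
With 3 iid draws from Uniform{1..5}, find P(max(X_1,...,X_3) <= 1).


P(max <= 1) = P(all X_i <= 1) = (P(X_1 <= 1))^3
= (1/5)^3 = 1/125

1/125


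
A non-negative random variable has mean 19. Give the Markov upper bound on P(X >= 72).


Markov: P(X >= a) <= E[X]/a
P(X >= 72) <= 19/72

19/72


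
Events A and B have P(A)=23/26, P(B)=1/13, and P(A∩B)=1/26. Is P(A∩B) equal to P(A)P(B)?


P(A)*P(B) = 23/26*1/13 = 23/338
P(A∩B) = 1/26 != 23/338, so not independent

No, A and B are not independent


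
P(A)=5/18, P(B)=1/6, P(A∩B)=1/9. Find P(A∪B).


P(A∪B) = P(A) + P(B) - P(A∩B)
= 5/18 + 1/6 - 1/9 = 1/3

1/3


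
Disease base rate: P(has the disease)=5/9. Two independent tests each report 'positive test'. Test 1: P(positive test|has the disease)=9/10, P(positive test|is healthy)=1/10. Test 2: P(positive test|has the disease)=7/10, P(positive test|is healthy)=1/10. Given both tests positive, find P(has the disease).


After test 1: P(+) = 9/10*5/9 + 1/10*4/9 = 49/90
P(B|+) = (1/2)/(49/90) = 45/49
After test 2 (use post1 as new prior): P(+) = 7/10*45/49 + 1/10*4/49 = 319/490
P(B|+,+) = (9/14)/(319/490) = 315/319

315/319


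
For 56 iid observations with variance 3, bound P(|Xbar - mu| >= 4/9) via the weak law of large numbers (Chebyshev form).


Var(Xbar) = Var(X)/n = 3/56
Chebyshev: P(|Xbar-mu| >= 4/9) <= Var(Xbar)/(4/9)^2 = (3/56)/(16/81) = 243/896

243/896


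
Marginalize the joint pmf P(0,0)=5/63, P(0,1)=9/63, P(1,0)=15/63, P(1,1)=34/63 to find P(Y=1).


P(Y=1) = P(0,1)+P(1,1) = 9/63 + 34/63 = 43/63

43/63


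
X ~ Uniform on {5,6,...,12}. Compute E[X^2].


E[X^2] = (1/8) * sum(x^2 for x=5..12)
= 620/8 = 155/2

155/2


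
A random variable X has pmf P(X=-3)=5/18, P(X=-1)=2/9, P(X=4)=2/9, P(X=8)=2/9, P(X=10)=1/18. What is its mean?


E[X] = sum(x * P(x))
= -3*5/18 - 1*2/9 + 4*2/9 + 8*2/9 + 10*1/18
= 13/6

13/6


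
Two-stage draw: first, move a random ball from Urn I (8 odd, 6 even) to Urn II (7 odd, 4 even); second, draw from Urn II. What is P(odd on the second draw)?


P(transfer odd) = 8/14 = 4/7; P(transfer even) = 3/7
If odd transferred: Urn II has 8 odd of 12, so P(odd|odd moved) = 2/3
If even transferred: Urn II has 7 odd of 12, so P(odd|even moved) = 7/12
By total probability: P(odd) = 4/7*2/3 + 3/7*7/12 = 53/84

53/84


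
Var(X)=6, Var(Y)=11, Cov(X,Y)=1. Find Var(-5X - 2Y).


Var(-5X - 2Y) = (-5)^2*Var(X) + (-2)^2*Var(Y) + 2*(-5)*(-2)*Cov(X,Y)
= 25*6 + 4*11 + 20*1
= 150 + 44 + 20 = 214

214


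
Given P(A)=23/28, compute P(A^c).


P(A') = 1 - P(A) = 1 - 23/28 = 5/28

5/28


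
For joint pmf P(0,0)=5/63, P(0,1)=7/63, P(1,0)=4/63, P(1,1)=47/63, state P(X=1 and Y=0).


Read from table: P(X=1, Y=0) = 4/63

4/63


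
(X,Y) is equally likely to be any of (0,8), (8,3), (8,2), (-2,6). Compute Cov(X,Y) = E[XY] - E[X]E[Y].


E[X]=7/2, E[Y]=19/4, E[XY]=7
Cov(X,Y) = E[XY] - E[X]E[Y] = 7 - 7/2*19/4 = -77/8

-77/8


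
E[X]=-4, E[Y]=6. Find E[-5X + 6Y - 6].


E[-5X + 6Y - 6] = -5*E[X] + 6*E[Y] - 6
= (-5)*(-4) + (6)*(6) + (-6)
= 20 + 36 - 6 = 50

50


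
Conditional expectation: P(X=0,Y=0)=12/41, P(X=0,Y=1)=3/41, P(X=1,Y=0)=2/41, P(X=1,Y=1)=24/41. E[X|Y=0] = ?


P(Y=0) = 14/41
E[X|Y=0] = (0*12 + 1*2)/14 = 2/14 = 1/7

1/7


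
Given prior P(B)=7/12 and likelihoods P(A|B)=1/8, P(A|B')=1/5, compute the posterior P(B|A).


P(A) = P(A|B)P(B) + P(A|B')P(B') = 1/8*7/12 + 1/5*5/12 = 5/32
P(B|A) = P(A|B)P(B)/P(A) = (7/96)/(5/32) = 7/15

7/15


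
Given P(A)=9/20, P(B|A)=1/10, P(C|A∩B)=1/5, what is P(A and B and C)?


P(A∩B∩C) = P(A) * P(B|A) * P(C|A∩B)
= 9/20 * 1/10 * 1/5
= 9/200 * 1/5 = 9/1000

9/1000


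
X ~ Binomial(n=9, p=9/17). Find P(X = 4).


P(X=4) = C(9,4) * p^4 * (1-p)^5
= 126 * 6561/83521 * 32768/1419857
= 27088846848/118587876497

27088846848/118587876497


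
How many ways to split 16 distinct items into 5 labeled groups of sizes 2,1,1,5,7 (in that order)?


16! = 20922789888000
Denominator: 2!=2 * 1!=1 * 1!=1 * 5!=120 * 7!=5040
Coefficient = 20922789888000 / 1209600 = 17297280

17297280


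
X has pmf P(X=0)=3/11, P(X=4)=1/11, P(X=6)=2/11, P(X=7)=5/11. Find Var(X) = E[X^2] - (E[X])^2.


E[X] = 51/11, E[X^2] = 333/11
Var(X) = E[X^2] - (E[X])^2 = 333/11 - (51/11)^2 = 1062/121

1062/121


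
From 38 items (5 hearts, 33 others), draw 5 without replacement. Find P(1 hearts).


P(X=1) = C(5,1)*C(33,4) / C(38,5)
= 5*40920 / 501942
= 204600/501942 = 34100/83657

34100/83657


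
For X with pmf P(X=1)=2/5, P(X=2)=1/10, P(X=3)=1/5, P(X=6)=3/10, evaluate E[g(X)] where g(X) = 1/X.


E[1/X] = sum(g(x)*P(x))
= 1*2/5 + 1/2*1/10 + 1/3*1/5 + 1/6*3/10
= 17/30

17/30


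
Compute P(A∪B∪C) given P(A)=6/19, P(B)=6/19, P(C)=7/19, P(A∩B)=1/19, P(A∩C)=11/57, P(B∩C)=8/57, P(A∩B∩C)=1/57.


P(A∪B∪C) = P(A)+P(B)+P(C) - P(AB)-P(AC)-P(BC) + P(ABC)
= 6/19+6/19+7/19 - 1/19-11/57-8/57 + 1/57
= 12/19

12/19


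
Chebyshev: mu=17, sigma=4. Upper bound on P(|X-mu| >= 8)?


k = 8/4 = 2
Chebyshev: P(|X-mu| >= k*sigma) <= 1/k^2 = 1/2^2 = 1/4

1/4


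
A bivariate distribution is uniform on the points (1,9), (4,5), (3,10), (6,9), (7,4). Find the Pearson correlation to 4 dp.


Cov(X,Y) = -2.8800, Var(X) = 4.5600, Var(Y) = 5.8400
rho = Cov/(sqrt(VarX)*sqrt(VarY)) = -0.5581

-0.5581


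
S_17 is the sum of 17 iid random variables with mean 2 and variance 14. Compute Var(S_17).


By independence, Var(S_n) = n*Var(X_1) = 17*14 = 238

238


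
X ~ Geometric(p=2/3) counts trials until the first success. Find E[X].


For geometric (trials until first success), E[X] = 1/p = 1/(2/3) = 3/2

3/2


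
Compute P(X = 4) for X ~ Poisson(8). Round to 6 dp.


P(X=4) = e^(-8) * 8^4 / 4!
≈ 0.0003354626279 * 4096 / 24
≈ 0.057252

0.057252


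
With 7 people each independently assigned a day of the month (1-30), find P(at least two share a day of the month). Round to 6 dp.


P(all different) = prod((30-i)/30 for i=0..6) = 0.469156
P(at least one match) = 1 - 0.469156 = 0.530844

0.530844
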